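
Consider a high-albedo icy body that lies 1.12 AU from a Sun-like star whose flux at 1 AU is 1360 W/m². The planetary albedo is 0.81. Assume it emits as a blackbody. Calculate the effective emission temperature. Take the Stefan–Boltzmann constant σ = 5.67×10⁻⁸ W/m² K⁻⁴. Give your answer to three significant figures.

Irradiance scales as 1/d², so S = 1360 W/m² × (1/1.12)² = 1084 W/m².
The planet absorbs (1−α)S over its disc πR² and re-emits over 4πR², so the mean absorbed flux is (1−0.81)·1084/4 = 51.50 W/m².
Set σT⁴ = 51.50 → T = (51.50/σ)^(1/4) = 173.6 K.

174 K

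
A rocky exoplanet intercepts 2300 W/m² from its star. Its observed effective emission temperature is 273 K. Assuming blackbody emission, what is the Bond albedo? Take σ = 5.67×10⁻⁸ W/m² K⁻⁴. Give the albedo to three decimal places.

0.452

Energy balance: S(1−α)/4 = σT⁴, so 1−α = 4σT⁴/S.
σT⁴ = 314.9 W/m², so 4σT⁴ = 1260 W/m².
Hence α = 1 − 1260/2300 = 0.4523.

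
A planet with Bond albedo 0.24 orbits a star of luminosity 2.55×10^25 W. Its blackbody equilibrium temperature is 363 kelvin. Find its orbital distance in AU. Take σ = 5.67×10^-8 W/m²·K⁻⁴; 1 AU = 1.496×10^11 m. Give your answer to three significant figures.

0.132 AU

Energy balance gives S = 4σT⁴/(1−α) = 5182 W/m².
Then d = [L/(4πS)]^(1/2) = 1.979×10^10 m, i.e. 0.1323 AU.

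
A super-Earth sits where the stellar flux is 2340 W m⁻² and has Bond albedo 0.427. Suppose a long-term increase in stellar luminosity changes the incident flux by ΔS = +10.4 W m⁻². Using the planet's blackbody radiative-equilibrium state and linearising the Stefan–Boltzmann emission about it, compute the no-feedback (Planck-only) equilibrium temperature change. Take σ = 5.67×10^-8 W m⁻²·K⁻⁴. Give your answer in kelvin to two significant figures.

Reference equilibrium: T_e = [S(1−α)/(4σ)]^(1/4) = 277.3 K.
TOA radiative forcing: ΔF = (1−α)ΔS/4 = 0.573·(+10.4)/4 = 1.490 W m⁻².
Linearising σT⁴ gives d(σT⁴)/dT = 4σT_e³ = 4.835 W m⁻² per K.
So ΔT₀ = 1.490/4.835 = 0.308 K.

0.31 K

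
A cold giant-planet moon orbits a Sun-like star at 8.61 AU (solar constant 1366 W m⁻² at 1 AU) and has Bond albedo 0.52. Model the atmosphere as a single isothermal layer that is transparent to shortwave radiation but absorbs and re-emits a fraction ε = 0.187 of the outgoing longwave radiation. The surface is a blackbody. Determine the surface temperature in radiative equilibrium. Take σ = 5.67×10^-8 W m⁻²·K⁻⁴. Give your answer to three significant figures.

Irradiance scales as 1/d², so S = 1366 W m⁻² × (1/8.61)² = 18.43 W m⁻².
At the top of the atmosphere, σT_e⁴ = S(1−α)/4 = 2.211 W m⁻², giving T_e = 79.02 K.
The surface balance (absorbed SW + ε·downward IR = σT_s⁴) with T_a⁴ = T_s⁴/2 reduces to T_s = T_e·[2/(2−ε)]^¼ = 80.99 K.

81.0 K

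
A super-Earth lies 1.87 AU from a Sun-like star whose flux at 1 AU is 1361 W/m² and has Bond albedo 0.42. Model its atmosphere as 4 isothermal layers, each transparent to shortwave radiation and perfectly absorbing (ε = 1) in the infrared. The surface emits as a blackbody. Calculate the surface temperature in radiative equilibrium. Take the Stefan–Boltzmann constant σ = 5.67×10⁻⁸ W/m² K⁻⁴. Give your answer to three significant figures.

By the inverse-square law, S = 1361/1.87² = 389.2 W/m².
OLR = S(1−α)/4 = 56.43 W/m²; the top layer radiates at T_e = 177.6 K.
For an N-layer opaque stack, T_s⁴ = (N+1)T_e⁴, hence T_s = (5)^(1/4)×177.6 K = 265.6 K.

266 K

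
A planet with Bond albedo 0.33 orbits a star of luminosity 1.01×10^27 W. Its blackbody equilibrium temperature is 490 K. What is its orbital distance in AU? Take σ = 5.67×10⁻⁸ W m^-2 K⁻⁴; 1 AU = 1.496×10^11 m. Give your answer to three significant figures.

The flux needed for this T is 4σT⁴/(1−0.33) = 19510 W m^-2.
S = L/(4πd²) → d = √(L/4πS) = √(1.01×10^27/(4π·19510)) = 6.418×10^10 m = 0.4290 AU.

0.429 AU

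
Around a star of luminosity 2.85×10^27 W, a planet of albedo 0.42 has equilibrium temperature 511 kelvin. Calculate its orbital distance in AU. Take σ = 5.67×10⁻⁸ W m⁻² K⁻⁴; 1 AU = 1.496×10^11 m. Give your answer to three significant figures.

0.617 AU

Energy balance gives S = 4σT⁴/(1−α) = 26660 W m⁻².
Then d = [L/(4πS)]^(1/2) = 9.223×10^10 m, i.e. 0.6165 AU.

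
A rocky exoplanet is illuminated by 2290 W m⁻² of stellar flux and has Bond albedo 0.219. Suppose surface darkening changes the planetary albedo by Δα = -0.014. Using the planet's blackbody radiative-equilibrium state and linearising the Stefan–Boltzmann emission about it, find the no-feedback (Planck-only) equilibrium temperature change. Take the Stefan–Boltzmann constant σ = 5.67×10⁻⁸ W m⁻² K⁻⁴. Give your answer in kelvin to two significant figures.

1.3 K

Reference equilibrium: T_e = [S(1−α)/(4σ)]^(1/4) = 298.0 K.
TOA radiative forcing: ΔF = −S·Δα/4 = −2290·(-0.014)/4 = 8.015 W m⁻².
Planck response: λ_P = 4σT_e³ = 4·5.67×10⁻⁸·(298.0)³ = 6.002 W m⁻²/K.
So ΔT₀ = 8.015/6.002 = 1.34 K.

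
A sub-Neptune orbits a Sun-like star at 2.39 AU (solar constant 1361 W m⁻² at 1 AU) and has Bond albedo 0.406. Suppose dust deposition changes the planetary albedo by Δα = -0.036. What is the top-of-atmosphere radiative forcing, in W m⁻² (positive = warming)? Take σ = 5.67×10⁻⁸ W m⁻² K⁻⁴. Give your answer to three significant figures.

Flux at the orbit: S = 1361/(2.39)² = 238.3 W m⁻².
TOA radiative forcing: ΔF = −S·Δα/4 = −238.3·(-0.036)/4 = 2.144 W m⁻².

2.14 W m⁻²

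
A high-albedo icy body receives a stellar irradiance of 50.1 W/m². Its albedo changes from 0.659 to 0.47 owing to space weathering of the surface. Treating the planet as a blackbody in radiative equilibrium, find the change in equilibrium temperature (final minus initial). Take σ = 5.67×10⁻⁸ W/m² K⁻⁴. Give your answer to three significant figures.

10.9 K

Initial: T₁ = [S(1−0.659)/(4σ)]^(1/4) = 93.16 K.
With α = 0.47, T₂ = 104.0 K.
Change: 104.0 − 93.16 = 10.86 K.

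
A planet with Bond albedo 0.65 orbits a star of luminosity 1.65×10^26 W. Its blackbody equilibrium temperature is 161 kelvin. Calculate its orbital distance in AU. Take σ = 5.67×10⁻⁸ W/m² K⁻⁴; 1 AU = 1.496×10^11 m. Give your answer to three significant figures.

1.16 AU

The flux needed for this T is 4σT⁴/(1−0.65) = 435.4 W/m².
From L = 4πd²S, d = √(1.65×10^26/(4π·435.4)) = 1.737×10^11 m = 1.161 AU.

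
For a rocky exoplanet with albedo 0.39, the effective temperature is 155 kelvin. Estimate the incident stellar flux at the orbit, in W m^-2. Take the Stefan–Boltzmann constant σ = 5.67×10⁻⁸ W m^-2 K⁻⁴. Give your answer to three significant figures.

From S(1−α)/4 = σT⁴: S = 4σT⁴/(1−α).
σT⁴ = 5.67×10⁻⁸·(155)⁴ = 32.73 W m^-2.
S = 4·32.73/0.61 = 214.6 W m^-2.

215 W m^-2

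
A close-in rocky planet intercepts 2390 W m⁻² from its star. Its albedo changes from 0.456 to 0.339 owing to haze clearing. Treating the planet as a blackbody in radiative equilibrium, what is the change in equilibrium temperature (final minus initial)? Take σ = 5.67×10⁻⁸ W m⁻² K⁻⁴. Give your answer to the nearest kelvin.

Before: T₁ = [2390·0.544/(4σ)]^(1/4) = 275.2 K.
Final:   T₂ = [S(1−0.339)/(4σ)]^(1/4) = 288.9 K.
ΔT = T₂ − T₁ = 13.73 K.

14 K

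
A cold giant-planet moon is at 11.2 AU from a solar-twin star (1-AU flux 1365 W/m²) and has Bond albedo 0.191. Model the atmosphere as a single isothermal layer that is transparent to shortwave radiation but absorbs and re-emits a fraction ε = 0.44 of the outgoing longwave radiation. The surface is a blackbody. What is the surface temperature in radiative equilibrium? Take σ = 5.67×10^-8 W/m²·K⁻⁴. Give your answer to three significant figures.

By the inverse-square law, S = 1365/11.2² = 10.88 W/m².
Effective emission temperature (TOA balance): σT_e⁴ = S(1−α)/4 = 2.201 W/m² → T_e = 78.93 K.
For a single slab of emissivity ε, T_s⁴ = 2T_e⁴/(2−ε); thus T_s = 78.93·(1.282)^(1/4) = 83.99 K.

84.0 K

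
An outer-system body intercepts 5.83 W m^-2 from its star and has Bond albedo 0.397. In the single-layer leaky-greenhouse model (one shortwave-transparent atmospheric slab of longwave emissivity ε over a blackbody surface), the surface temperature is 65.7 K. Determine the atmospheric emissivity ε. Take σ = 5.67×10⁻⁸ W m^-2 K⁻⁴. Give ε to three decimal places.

TOA balance gives T_e = 62.75 K.
Inverting T_s⁴ = 2T_e⁴/(2−ε): (T_e/T_s)⁴ = 0.8319, so ε = 2(1 − 0.8319) = 0.3362.

0.336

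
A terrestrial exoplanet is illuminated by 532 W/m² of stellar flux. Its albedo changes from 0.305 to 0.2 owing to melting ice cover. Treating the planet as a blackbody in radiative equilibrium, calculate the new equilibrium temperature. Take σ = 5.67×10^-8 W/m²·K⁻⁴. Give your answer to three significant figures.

With the new albedo, S(1−α₂)/4 = 106.4 W/m², so T₂ = 208.1 K.

208 K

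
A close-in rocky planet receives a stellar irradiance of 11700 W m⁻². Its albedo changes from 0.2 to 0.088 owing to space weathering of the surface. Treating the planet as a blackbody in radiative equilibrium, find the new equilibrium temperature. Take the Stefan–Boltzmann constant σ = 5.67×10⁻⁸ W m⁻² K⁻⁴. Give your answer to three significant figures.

466 kelvin

T₂ = [S(1−α₂)/(4σ)]^(1/4) = [11700·0.912/(4σ)]^(1/4) = 465.7 K.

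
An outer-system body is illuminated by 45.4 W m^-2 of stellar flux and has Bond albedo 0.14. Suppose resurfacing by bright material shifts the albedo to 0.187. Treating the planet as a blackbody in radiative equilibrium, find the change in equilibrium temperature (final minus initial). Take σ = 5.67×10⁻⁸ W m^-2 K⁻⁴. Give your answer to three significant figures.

Initial: T₁ = [S(1−0.14)/(4σ)]^(1/4) = 114.5 K.
After:  T₂ = [45.40·0.813/(4σ)]^(1/4) = 112.9 K.
Change: 112.9 − 114.5 = -1.598 K.

-1.60 K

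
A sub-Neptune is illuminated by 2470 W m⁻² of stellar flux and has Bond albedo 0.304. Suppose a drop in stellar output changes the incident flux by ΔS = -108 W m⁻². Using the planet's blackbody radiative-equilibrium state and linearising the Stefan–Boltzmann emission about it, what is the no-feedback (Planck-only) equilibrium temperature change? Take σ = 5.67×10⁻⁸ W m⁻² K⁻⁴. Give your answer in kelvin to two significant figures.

Reference equilibrium: T_e = [S(1−α)/(4σ)]^(1/4) = 295.1 K.
Only a fraction (1−α) is absorbed and it's spread over 4πR², so ΔF = (1−α)ΔS/4 = -18.79 W m⁻².
The Planck feedback parameter is 4σT_e³ = 5.826 W m⁻²/K.
Hence the no-feedback warming is ΔF/(4σT_e³) = -3.23 K.

-3.2 K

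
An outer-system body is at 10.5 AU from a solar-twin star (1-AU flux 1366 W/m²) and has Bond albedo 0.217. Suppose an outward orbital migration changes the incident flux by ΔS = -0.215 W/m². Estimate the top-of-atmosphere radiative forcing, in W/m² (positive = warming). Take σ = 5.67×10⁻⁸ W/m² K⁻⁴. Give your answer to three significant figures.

Flux at the orbit: S = 1366/(10.5)² = 12.39 W/m².
TOA radiative forcing: ΔF = (1−α)ΔS/4 = 0.783·(-0.215)/4 = -0.04209 W/m².

-0.0421 W/m²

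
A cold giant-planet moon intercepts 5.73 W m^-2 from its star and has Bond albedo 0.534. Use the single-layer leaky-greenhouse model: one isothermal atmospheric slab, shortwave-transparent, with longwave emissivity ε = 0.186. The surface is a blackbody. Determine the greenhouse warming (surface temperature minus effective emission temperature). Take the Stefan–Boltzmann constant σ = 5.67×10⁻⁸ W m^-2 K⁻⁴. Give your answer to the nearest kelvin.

1 K

The planet radiates to space at T_e = [S(1−α)/(4σ)]^(1/4) = 58.58 K.
The surface balance (absorbed SW + ε·downward IR = σT_s⁴) with T_a⁴ = T_s⁴/2 reduces to T_s = T_e·[2/(2−ε)]^¼ = 60.02 K.
Greenhouse warming: T_s − T_e = 1.447 K.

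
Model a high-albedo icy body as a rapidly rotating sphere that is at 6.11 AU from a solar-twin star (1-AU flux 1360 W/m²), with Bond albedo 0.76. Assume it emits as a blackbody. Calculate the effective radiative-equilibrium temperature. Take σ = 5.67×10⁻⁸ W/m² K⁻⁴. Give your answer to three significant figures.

By the inverse-square law, S = 1360/6.11² = 36.43 W/m².
Absorbed flux (global mean): S(1−α)/4 = 36.43·0.24/4 = 2.186 W/m².
Set σT⁴ = 2.186 → T = (2.186/σ)^(1/4) = 78.80 K.

78.8 kelvin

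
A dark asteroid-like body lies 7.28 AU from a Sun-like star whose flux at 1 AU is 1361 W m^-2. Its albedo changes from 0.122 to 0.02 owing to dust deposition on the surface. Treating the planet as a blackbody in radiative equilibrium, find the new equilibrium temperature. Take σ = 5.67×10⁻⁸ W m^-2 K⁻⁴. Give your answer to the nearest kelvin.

Flux at the orbit: S = 1361/(7.28)² = 25.68 W m^-2.
T₂ = [S(1−α₂)/(4σ)]^(1/4) = [25.68·0.98/(4σ)]^(1/4) = 102.6 K.

103 K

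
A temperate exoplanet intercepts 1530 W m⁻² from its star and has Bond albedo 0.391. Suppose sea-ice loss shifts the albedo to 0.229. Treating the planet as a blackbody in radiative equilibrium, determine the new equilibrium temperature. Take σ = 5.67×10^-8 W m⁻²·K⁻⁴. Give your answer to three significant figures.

New equilibrium: T₂ = [(1−0.229)·1530/(4σ)]^(1/4) = 268.6 K.

269 kelvin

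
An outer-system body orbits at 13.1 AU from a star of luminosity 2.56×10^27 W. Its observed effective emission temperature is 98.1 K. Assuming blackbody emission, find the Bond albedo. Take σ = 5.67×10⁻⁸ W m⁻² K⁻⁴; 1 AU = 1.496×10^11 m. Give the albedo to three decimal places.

0.604

Orbital distance: d = 13.1 AU = 1.960×10^12 m.
S = L/(4πd²) = 53.04 W m⁻².
Rearranging the radiative balance, α = 1 − 4σT⁴/S.
4σT⁴ = 4·5.67×10⁻⁸·(98.1)⁴ = 21.00 W m⁻².
1−α = 21.00/53.04 = 0.3960, so α = 0.6040.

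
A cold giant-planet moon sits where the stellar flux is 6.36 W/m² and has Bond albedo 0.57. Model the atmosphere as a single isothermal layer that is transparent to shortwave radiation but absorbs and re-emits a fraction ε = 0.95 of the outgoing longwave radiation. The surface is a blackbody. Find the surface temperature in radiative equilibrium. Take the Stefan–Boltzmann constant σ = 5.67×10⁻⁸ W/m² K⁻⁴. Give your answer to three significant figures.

69.2 kelvin

The planet radiates to space at T_e = [S(1−α)/(4σ)]^(1/4) = 58.93 K.
For a single slab of emissivity ε, T_s⁴ = 2T_e⁴/(2−ε); thus T_s = 58.93·(1.905)^(1/4) = 69.23 K.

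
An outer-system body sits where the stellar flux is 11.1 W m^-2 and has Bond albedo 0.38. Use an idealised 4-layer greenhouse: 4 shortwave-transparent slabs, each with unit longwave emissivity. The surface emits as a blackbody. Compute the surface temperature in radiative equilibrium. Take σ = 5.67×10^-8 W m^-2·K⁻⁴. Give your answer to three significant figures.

Top-of-atmosphere balance: σT_e⁴ = S(1−α)/4 = 1.720 W m^-2 → T_e = 74.22 K.
With N = 4 opaque layers, T_s = (N+1)^(1/4)·T_e = 5^(1/4)·74.22 = 111.0 K.

111 K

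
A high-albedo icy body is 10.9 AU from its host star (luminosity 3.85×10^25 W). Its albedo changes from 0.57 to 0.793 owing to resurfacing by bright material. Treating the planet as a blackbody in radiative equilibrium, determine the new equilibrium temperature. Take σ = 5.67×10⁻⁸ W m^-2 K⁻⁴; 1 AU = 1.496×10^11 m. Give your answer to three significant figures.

32.0 K

Orbital distance: d = 10.9 AU = 1.631×10^12 m.
Flux at the orbit: S = L/(4πd²) = 3.85×10^25/(4π·(1.63×10^12)²) = 1.152 W m^-2.
New equilibrium: T₂ = [(1−0.793)·1.152/(4σ)]^(1/4) = 32.02 K.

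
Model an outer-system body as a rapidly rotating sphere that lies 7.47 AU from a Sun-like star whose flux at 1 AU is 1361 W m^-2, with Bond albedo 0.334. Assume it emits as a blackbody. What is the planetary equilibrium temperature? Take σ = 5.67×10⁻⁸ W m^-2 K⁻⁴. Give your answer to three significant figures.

92.0 K

Irradiance scales as 1/d², so S = 1361 W m^-2 × (1/7.47)² = 24.39 W m^-2.
The planet absorbs (1−α)S over its disc πR² and re-emits over 4πR², so the mean absorbed flux is (1−0.334)·24.39/4 = 4.061 W m^-2.
Set σT⁴ = 4.061 → T = (4.061/σ)^(1/4) = 91.99 K.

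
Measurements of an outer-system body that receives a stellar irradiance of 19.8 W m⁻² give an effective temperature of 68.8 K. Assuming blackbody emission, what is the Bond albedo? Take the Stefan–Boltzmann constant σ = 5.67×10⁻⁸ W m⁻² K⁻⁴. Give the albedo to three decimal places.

0.743

From σT⁴ = S(1−α)/4 we invert for α: 1−α = 4σT⁴/S.
σT⁴ = 1.270 W m⁻², so 4σT⁴ = 5.082 W m⁻².
Hence α = 1 − 5.082/19.80 = 0.7434.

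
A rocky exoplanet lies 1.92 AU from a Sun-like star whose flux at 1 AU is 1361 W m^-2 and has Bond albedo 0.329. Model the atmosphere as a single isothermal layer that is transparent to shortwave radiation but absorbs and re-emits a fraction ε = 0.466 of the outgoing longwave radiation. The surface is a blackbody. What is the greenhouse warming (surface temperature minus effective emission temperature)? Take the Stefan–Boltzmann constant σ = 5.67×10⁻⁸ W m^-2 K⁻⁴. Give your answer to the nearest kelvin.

Irradiance scales as 1/d², so S = 1361 W m^-2 × (1/1.92)² = 369.2 W m^-2.
Effective emission temperature (TOA balance): σT_e⁴ = S(1−α)/4 = 61.93 W m^-2 → T_e = 181.8 K.
Surface balance with a leaky layer gives σT_s⁴ = σT_e⁴·2/(2−ε), so T_s = T_e·[2/(2−0.466)]^(1/4) = 194.3 K.
T_s − T_e = 194.3 − 181.8 = 12.46 K.

12 K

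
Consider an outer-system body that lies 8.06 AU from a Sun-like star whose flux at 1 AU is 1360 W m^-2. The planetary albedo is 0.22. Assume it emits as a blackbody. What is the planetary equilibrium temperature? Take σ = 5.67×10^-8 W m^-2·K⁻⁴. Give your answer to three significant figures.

92.1 K

By the inverse-square law, S = 1360/8.06² = 20.93 W m^-2.
Averaging over the sphere, the absorbed flux is S(1−α)/4 = 4.082 W m^-2.
Balancing against σT⁴: T = (4.082/5.67×10⁻⁸)^(1/4) = 92.11 K.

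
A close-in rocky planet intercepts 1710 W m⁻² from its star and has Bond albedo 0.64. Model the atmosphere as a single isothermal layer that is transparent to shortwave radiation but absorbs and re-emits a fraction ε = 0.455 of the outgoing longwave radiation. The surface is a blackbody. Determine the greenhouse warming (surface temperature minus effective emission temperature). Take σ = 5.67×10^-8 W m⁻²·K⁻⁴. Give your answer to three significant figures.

15.2 kelvin

At the top of the atmosphere, σT_e⁴ = S(1−α)/4 = 153.9 W m⁻², giving T_e = 228.3 K.
For a single slab of emissivity ε, T_s⁴ = 2T_e⁴/(2−ε); thus T_s = 228.3·(1.294)^(1/4) = 243.5 K.
T_s − T_e = 243.5 − 228.3 = 15.21 K.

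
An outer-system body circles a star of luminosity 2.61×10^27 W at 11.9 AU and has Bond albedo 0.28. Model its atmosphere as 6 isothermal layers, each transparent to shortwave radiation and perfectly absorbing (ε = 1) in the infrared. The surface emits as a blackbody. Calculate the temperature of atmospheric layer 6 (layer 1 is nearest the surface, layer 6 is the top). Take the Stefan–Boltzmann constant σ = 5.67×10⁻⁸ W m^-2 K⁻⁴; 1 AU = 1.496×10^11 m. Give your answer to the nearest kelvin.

d = 11.9 × 1.496×10^11 m = 1.780×10^12 m.
Flux at the orbit: S = L/(4πd²) = 2.61×10^27/(4π·(1.78×10^12)²) = 65.54 W m^-2.
Top-of-atmosphere balance: σT_e⁴ = S(1−α)/4 = 11.80 W m^-2 → T_e = 120.1 K.
Each opaque layer satisfies 2T_j⁴ = T_{j−1}⁴ + T_{j+1}⁴, giving T_k⁴ = (N+1−k)T_e⁴.
With k = 6: T_6 = (6+1−6)^¼·120.1 K = 120.1 K.

120 K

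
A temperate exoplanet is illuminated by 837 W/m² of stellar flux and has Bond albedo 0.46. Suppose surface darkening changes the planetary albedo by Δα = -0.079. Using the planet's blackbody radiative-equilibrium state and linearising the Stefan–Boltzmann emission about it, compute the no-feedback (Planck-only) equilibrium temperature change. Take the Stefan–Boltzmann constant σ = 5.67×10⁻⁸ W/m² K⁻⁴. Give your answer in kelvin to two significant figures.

7.7 kelvin

The baseline emission temperature is T_e = 211.3 K.
The change in absorbed flux is Δ[S(1−α)/4] = −SΔα/4 = 16.53 W/m².
Planck response: λ_P = 4σT_e³ = 4·5.67×10⁻⁸·(211.3)³ = 2.139 W/m²/K.
So ΔT₀ = 16.53/2.139 = 7.73 K.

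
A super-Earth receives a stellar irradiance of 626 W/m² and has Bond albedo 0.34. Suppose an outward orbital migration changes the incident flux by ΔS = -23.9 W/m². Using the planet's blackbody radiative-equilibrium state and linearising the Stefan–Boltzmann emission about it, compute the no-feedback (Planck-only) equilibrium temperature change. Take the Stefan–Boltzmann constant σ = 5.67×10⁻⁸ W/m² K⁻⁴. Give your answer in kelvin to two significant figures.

Unperturbed T_e = [626.0·(1−0.34)/(4σ)]^¼ = 206.6 K.
ΔF = Δ[S(1−α)]/4 = (1−0.34)·-23.9/4 = -3.943 W/m².
The Planck feedback parameter is 4σT_e³ = 2.000 W/m²/K.
ΔT₀ = ΔF/λ_P = -3.943/2.000 = -1.97 K.

-2.0 kelvin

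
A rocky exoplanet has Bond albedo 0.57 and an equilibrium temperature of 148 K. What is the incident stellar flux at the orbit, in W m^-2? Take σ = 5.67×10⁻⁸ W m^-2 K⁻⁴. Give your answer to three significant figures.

253 W m^-2

Invert the energy balance for S: S = 4σT⁴/(1−α).
The emitted flux is σT⁴ = 27.20 W m^-2.
S = 4·27.20/0.43 = 253.1 W m^-2.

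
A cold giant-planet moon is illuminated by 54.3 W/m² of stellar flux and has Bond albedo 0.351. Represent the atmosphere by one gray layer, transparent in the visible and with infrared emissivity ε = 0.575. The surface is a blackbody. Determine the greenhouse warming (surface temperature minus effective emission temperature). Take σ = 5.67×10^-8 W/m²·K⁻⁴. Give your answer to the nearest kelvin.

At the top of the atmosphere, σT_e⁴ = S(1−α)/4 = 8.810 W/m², giving T_e = 111.6 K.
Surface balance with a leaky layer gives σT_s⁴ = σT_e⁴·2/(2−ε), so T_s = T_e·[2/(2−0.575)]^(1/4) = 121.5 K.
Greenhouse warming: T_s − T_e = 9.874 K.

10 K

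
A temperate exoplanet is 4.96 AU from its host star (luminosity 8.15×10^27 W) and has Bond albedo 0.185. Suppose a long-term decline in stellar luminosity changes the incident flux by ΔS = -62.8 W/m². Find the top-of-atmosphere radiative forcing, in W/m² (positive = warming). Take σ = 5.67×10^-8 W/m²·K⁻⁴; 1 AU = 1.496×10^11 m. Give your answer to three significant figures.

Orbital distance: d = 4.96 AU = 7.420×10^11 m.
Flux at the orbit: S = L/(4πd²) = 8.15×10^27/(4π·(7.42×10^11)²) = 1178 W/m².
Only a fraction (1−α) is absorbed and it's spread over 4πR², so ΔF = (1−α)ΔS/4 = -12.80 W/m².

-12.8 W/m²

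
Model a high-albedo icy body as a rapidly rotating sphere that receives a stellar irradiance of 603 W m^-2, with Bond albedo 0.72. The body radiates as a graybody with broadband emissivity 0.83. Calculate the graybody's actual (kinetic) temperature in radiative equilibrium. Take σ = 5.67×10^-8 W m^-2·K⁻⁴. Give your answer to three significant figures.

The planet absorbs (1−α)S over its disc πR² and re-emits over 4πR², so the mean absorbed flux is (1−0.72)·603.0/4 = 42.21 W m^-2.
Radiative balance εσT⁴ = 42.21 gives T = [42.21/(0.83·σ)]^(1/4) = 173.1 K.

173 K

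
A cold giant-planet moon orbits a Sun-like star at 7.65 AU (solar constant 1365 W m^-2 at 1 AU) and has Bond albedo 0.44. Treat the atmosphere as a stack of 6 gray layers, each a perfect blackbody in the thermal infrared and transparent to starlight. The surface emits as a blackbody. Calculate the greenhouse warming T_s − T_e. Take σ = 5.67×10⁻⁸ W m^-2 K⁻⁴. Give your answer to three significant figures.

By the inverse-square law, S = 1365/7.65² = 23.32 W m^-2.
OLR = S(1−α)/4 = 3.265 W m^-2; the top layer radiates at T_e = 87.11 K.
Surface: T_s = (7)^¼·T_e = 141.7 K.
So the greenhouse effect raises the surface by 141.7 − 87.11 = 54.58 K.

54.6 K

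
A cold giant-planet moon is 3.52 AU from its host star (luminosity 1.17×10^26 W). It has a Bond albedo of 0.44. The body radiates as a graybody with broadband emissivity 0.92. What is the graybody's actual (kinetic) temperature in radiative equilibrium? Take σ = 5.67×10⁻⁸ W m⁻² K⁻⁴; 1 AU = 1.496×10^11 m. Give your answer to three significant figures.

97.4 K

d = 3.52 × 1.496×10^11 m = 5.266×10^11 m.
S = L/(4πd²) = 33.58 W m⁻².
Averaging over the sphere, the absorbed flux is S(1−α)/4 = 4.701 W m⁻².
Equating to εσT⁴ with ε = 0.92: T = (4.701/0.92σ)^(1/4) = 97.43 K.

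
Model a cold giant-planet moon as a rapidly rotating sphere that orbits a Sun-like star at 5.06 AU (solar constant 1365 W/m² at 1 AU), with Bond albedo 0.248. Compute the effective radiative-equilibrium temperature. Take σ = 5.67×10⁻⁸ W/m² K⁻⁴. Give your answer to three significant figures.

115 kelvin

Flux at the orbit: S = 1365/(5.06)² = 53.31 W/m².
Averaging over the sphere, the absorbed flux is S(1−α)/4 = 10.02 W/m².
Set σT⁴ = 10.02 → T = (10.02/σ)^(1/4) = 115.3 K.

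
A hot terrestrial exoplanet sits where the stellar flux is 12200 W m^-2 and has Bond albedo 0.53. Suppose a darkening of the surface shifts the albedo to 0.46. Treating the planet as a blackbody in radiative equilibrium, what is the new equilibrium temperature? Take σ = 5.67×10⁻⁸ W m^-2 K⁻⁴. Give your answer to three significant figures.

413 kelvin

With the new albedo, S(1−α₂)/4 = 1647 W m^-2, so T₂ = 412.8 K.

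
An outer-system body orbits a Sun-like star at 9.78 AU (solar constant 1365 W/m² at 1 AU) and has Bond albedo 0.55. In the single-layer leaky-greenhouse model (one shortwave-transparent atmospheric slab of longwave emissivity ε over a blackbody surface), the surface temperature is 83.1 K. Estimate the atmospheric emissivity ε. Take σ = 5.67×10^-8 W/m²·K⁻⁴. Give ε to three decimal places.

0.812

By the inverse-square law, S = 1365/9.78² = 14.27 W/m².
First, T_e = [14.27·(1−0.55)/(4σ)]^(1/4) = 72.95 K.
Inverting T_s⁴ = 2T_e⁴/(2−ε): (T_e/T_s)⁴ = 0.5938, so ε = 2(1 − 0.5938) = 0.8125.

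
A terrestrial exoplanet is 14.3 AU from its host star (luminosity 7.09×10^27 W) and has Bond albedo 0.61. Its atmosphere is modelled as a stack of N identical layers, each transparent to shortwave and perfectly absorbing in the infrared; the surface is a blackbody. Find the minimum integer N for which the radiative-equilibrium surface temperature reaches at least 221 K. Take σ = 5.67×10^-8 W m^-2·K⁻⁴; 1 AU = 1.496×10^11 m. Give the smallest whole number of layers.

11

Orbital distance: d = 14.3 AU = 2.139×10^12 m.
Spreading L over a sphere of radius d: S = 7.09×10^27/(4π·2.14×10^12²) = 123.3 W m^-2.
The effective emission temperature is T_e = [S(1−α)/(4σ)]^¼ = 120.7 K.
Since T_s⁴ = (N+1)T_e⁴, we need N ≥ (T_s/T_e)⁴ − 1 = 10.252.
Rounding up, N = 11.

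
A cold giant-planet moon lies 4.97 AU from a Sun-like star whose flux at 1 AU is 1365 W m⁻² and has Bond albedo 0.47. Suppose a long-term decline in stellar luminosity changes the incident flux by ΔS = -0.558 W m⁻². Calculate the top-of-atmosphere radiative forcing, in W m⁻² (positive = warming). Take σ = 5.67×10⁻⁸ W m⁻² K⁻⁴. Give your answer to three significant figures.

-0.0739 W m⁻²

By the inverse-square law, S = 1365/4.97² = 55.26 W m⁻².
ΔF = Δ[S(1−α)]/4 = (1−0.47)·-0.558/4 = -0.07394 W m⁻².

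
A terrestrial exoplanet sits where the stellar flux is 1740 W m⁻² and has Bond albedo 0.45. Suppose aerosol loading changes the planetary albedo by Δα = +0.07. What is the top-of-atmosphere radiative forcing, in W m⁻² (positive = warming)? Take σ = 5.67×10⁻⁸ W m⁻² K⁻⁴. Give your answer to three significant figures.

-30.5 W m⁻²

TOA radiative forcing: ΔF = −S·Δα/4 = −1740·(+0.07)/4 = -30.45 W m⁻².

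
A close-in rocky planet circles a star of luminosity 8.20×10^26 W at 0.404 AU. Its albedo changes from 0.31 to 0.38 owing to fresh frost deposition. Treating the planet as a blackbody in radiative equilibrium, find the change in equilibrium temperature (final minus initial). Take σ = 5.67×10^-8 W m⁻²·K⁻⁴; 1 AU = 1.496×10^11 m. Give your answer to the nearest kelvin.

-13 K

Orbital distance: d = 0.404 AU = 6.044×10^10 m.
S = L/(4πd²) = 17860 W m⁻².
With α = 0.31, T₁ = 482.8 K.
Final:   T₂ = [S(1−0.38)/(4σ)]^(1/4) = 470.1 K.
ΔT = T₂ − T₁ = -12.74 K.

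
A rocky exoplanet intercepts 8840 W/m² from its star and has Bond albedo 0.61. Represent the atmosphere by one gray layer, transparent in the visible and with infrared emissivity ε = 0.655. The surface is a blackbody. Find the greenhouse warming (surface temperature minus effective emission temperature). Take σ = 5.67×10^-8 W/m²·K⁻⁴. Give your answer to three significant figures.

Effective emission temperature (TOA balance): σT_e⁴ = S(1−α)/4 = 861.9 W/m² → T_e = 351.1 K.
For a single slab of emissivity ε, T_s⁴ = 2T_e⁴/(2−ε); thus T_s = 351.1·(1.487)^(1/4) = 387.7 K.
T_s − T_e = 387.7 − 351.1 = 36.61 K.

36.6 kelvin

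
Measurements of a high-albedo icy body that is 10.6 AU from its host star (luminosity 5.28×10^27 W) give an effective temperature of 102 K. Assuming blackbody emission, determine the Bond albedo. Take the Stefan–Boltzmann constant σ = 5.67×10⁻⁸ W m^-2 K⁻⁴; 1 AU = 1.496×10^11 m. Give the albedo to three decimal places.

0.853

d = 10.6 × 1.496×10^11 m = 1.586×10^12 m.
S = L/(4πd²) = 167.1 W m^-2.
Rearranging the radiative balance, α = 1 − 4σT⁴/S.
σT⁴ = 6.137 W m^-2, so 4σT⁴ = 24.55 W m^-2.
1−α = 24.55/167.1 = 0.1469, so α = 0.8531.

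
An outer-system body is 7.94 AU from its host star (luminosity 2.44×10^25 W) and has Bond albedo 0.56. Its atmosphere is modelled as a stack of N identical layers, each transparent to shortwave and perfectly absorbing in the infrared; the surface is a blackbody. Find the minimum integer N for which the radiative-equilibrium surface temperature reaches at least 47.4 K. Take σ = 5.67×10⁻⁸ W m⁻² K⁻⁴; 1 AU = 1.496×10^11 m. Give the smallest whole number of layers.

1

Orbital distance: d = 7.94 AU = 1.188×10^12 m.
S = L/(4πd²) = 1.376 W m⁻².
OLR = S(1−α)/4 = 0.1514 W m⁻²; the top layer radiates at T_e = 40.42 K.
T_s = (N+1)^(1/4)·T_e ≥ 47.4 K requires N+1 ≥ (T_s/T_e)⁴ = (47.4/40.42)⁴ = 1.891.
Rounding up, N = 1.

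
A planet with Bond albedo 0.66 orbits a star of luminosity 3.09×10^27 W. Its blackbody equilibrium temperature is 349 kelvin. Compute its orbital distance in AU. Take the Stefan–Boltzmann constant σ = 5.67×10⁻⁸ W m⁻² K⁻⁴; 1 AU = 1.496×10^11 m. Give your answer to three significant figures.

Required flux: S = 4σT⁴/(1−α) = 9896 W m⁻².
Then d = [L/(4πS)]^(1/2) = 1.576×10^11 m, i.e. 1.054 AU.

1.05 AU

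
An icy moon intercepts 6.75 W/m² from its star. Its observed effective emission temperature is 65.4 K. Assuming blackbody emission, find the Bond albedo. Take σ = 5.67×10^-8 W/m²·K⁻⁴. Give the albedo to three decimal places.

Rearranging the radiative balance, α = 1 − 4σT⁴/S.
σT⁴ = 1.037 W/m², so 4σT⁴ = 4.149 W/m².
1−α = 4.149/6.750 = 0.6147, so α = 0.3853.

0.385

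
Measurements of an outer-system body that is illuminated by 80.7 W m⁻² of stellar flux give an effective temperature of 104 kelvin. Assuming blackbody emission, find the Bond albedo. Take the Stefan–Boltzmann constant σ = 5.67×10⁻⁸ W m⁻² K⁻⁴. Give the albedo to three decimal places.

From σT⁴ = S(1−α)/4 we invert for α: 1−α = 4σT⁴/S.
4σT⁴ = 4·5.67×10⁻⁸·(104)⁴ = 26.53 W m⁻².
1−α = 26.53/80.70 = 0.3288, so α = 0.6712.

0.671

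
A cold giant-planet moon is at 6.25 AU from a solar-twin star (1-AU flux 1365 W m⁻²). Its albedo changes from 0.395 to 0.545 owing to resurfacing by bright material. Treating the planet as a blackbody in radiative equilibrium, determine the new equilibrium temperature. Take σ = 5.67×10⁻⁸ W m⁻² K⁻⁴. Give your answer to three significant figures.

91.5 kelvin

By the inverse-square law, S = 1365/6.25² = 34.94 W m⁻².
New equilibrium: T₂ = [(1−0.545)·34.94/(4σ)]^(1/4) = 91.50 K.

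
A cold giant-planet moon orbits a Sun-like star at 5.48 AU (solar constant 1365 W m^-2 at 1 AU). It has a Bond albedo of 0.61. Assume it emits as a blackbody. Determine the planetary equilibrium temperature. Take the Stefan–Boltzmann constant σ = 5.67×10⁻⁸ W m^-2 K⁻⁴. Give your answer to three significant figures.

94.0 K

By the inverse-square law, S = 1365/5.48² = 45.45 W m^-2.
Averaging over the sphere, the absorbed flux is S(1−α)/4 = 4.432 W m^-2.
Balancing against σT⁴: T = (4.432/5.67×10⁻⁸)^(1/4) = 94.03 K.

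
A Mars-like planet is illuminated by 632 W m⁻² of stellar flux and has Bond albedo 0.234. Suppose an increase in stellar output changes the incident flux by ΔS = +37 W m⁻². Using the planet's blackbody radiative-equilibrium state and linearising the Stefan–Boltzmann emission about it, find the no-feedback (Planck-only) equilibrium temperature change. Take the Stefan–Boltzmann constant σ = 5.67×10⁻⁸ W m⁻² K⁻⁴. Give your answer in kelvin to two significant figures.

3.1 kelvin

Unperturbed T_e = [632.0·(1−0.234)/(4σ)]^¼ = 214.9 K.
Only a fraction (1−α) is absorbed and it's spread over 4πR², so ΔF = (1−α)ΔS/4 = 7.085 W m⁻².
The Planck feedback parameter is 4σT_e³ = 2.252 W m⁻²/K.
So ΔT₀ = 7.085/2.252 = 3.15 K.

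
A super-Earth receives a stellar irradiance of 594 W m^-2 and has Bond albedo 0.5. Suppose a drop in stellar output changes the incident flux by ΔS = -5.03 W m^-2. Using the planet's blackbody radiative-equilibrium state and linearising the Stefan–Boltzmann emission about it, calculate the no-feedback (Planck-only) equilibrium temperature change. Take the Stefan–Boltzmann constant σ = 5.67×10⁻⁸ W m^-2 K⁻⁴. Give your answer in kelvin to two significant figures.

-0.40 K

Reference equilibrium: T_e = [S(1−α)/(4σ)]^(1/4) = 190.2 K.
ΔF = Δ[S(1−α)]/4 = (1−0.5)·-5.03/4 = -0.6288 W m^-2.
The Planck feedback parameter is 4σT_e³ = 1.561 W m^-2/K.
ΔT₀ = ΔF/λ_P = -0.6288/1.561 = -0.403 K.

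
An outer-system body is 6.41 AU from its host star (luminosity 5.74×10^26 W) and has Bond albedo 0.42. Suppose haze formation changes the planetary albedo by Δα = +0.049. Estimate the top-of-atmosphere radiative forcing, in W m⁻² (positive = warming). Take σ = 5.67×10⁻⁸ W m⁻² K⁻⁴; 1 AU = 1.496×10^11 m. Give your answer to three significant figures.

-0.608 W m⁻²

d = 6.41 × 1.496×10^11 m = 9.589×10^11 m.
S = L/(4πd²) = 49.67 W m⁻².
TOA radiative forcing: ΔF = −S·Δα/4 = −49.67·(+0.049)/4 = -0.6085 W m⁻².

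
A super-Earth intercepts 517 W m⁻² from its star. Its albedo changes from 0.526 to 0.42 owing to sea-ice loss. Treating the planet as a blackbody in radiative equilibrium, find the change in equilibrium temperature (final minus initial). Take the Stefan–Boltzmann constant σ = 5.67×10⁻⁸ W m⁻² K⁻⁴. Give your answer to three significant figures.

Before: T₁ = [517.0·0.474/(4σ)]^(1/4) = 181.3 K.
With α = 0.42, T₂ = 190.7 K.
ΔT = T₂ − T₁ = 9.382 K.

9.38 kelvin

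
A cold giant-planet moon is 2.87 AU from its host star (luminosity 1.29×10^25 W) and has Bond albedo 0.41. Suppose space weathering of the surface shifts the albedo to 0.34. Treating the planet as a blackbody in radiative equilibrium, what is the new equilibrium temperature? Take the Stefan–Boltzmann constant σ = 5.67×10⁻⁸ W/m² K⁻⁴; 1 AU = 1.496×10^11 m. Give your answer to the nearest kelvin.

Orbital distance: d = 2.87 AU = 4.294×10^11 m.
S = L/(4πd²) = 5.569 W/m².
New equilibrium: T₂ = [(1−0.34)·5.569/(4σ)]^(1/4) = 63.45 K.

63 K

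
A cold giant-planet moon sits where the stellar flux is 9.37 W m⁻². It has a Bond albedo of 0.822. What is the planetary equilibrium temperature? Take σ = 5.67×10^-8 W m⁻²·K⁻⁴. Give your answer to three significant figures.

52.1 kelvin

Averaging over the sphere, the absorbed flux is S(1−α)/4 = 0.4170 W m⁻².
In equilibrium σT⁴ equals this, so T = 52.07 K.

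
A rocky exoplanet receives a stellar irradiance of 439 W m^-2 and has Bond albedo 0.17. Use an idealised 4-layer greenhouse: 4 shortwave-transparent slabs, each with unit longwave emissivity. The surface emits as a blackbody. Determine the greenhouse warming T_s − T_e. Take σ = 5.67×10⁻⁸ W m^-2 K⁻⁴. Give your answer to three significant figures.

Top-of-atmosphere balance: σT_e⁴ = S(1−α)/4 = 91.09 W m^-2 → T_e = 200.2 K.
T_s = (N+1)^(1/4)·T_e = 299.4 K.
So the greenhouse effect raises the surface by 299.4 − 200.2 = 99.17 K.

99.2 K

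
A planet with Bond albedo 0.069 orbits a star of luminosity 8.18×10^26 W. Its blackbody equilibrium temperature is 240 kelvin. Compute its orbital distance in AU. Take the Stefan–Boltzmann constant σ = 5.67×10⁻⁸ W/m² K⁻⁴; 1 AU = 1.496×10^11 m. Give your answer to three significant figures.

1.90 AU

Energy balance gives S = 4σT⁴/(1−α) = 808.2 W/m².
S = L/(4πd²) → d = √(L/4πS) = √(8.18×10^26/(4π·808.2)) = 2.838×10^11 m = 1.897 AU.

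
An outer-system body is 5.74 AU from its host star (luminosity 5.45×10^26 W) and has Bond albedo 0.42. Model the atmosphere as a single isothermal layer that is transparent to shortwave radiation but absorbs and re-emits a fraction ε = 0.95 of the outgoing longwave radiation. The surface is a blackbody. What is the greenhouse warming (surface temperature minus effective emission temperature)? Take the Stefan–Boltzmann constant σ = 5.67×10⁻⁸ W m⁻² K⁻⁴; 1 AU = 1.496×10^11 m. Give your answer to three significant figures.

19.4 K

Orbital distance: d = 5.74 AU = 8.587×10^11 m.
Spreading L over a sphere of radius d: S = 5.45×10^26/(4π·8.59×10^11²) = 58.82 W m⁻².
The planet radiates to space at T_e = [S(1−α)/(4σ)]^(1/4) = 110.7 K.
The surface balance (absorbed SW + ε·downward IR = σT_s⁴) with T_a⁴ = T_s⁴/2 reduces to T_s = T_e·[2/(2−ε)]^¼ = 130.1 K.
T_s − T_e = 130.1 − 110.7 = 19.36 K.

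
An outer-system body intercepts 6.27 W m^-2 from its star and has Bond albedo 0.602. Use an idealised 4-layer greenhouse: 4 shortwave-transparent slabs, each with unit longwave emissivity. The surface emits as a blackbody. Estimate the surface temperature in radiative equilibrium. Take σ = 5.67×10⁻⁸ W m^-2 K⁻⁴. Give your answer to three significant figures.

The effective emission temperature is T_e = [S(1−α)/(4σ)]^¼ = 57.59 K.
Layer-by-layer balance gives σT_s⁴ = (N+1)σT_e⁴, so T_s = 5^¼·57.59 = 86.12 K.

86.1 kelvin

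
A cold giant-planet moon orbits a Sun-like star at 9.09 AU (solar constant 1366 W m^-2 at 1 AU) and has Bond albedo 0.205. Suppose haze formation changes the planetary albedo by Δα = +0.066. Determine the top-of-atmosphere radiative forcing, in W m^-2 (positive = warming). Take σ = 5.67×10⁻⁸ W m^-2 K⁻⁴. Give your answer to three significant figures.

By the inverse-square law, S = 1366/9.09² = 16.53 W m^-2.
ΔF = −(S/4)Δα = −(16.53/4)×(+0.066) = -0.2728 W m^-2.

-0.273 W m^-2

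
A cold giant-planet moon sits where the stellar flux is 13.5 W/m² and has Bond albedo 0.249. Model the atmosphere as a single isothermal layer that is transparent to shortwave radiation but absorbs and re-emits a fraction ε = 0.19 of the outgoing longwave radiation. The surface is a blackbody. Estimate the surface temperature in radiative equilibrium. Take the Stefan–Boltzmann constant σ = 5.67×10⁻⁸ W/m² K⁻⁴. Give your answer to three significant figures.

The planet radiates to space at T_e = [S(1−α)/(4σ)]^(1/4) = 81.77 K.
For a single slab of emissivity ε, T_s⁴ = 2T_e⁴/(2−ε); thus T_s = 81.77·(1.105)^(1/4) = 83.83 K.

83.8 K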